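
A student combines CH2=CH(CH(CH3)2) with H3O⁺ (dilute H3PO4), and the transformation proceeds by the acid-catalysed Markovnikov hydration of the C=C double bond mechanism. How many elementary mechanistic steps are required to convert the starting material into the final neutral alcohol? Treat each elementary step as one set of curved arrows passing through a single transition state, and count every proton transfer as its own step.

Step 1: Electrophilic addition begins with the π(C=C) electrons forming a bond to the proton of H3O⁺. Following Markovnikov's rule, the resulting cation is secondary. H2O is released.
Step 2: A hydride (H with its bonding pair) migrates from the adjacent isopropyl carbon to the cationic centre — a 1,2-hydride shift — upgrading the secondary cation to a tertiary one.
Step 3: Nucleophilic capture of the cation by H2O produces the protonated alcohol (an oxonium ion).
Step 4: Deprotonation of the oxonium ion by a water molecule delivers the neutral alcohol and regenerates the acid catalyst.
Total: 4 elementary steps.

4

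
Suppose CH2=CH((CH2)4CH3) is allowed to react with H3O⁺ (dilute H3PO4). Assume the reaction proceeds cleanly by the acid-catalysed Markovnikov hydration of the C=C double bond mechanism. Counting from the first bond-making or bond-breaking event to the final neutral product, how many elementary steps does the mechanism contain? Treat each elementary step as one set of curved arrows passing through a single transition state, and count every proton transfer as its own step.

Step 1: Electrophilic addition begins with the π(C=C) electrons forming a bond to the proton of H3O⁺. Following Markovnikov's rule, the resulting cation is secondary. H2O is released.
(No 1,2-shift: no single shift to an adjacent carbon would give a more stable cation.)
Step 2: Water acts as the nucleophile: an oxygen lone pair bonds to the cationic carbon, giving an oxonium-ion intermediate.
Step 3: Proton transfer from the O–H of the oxonium ion to H2O completes the catalytic cycle and yields the alcohol.
Total: 3 elementary steps.

3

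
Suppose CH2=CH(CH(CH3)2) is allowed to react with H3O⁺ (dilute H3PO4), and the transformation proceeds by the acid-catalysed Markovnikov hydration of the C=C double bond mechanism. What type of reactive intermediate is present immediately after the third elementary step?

oxonium ion

Step 1: Electrophilic addition begins with the π(C=C) electrons forming a bond to the proton of H3O⁺. Following Markovnikov's rule, the resulting cation is secondary. H2O is released.
Step 2: A 1,2-hydride shift from the adjacent isopropyl carbon moves the positive charge from the secondary centre to an adjacent carbon, generating a more stable tertiary carbocation.
Step 3: Nucleophilic capture of the cation by H2O produces the protonated alcohol (an oxonium ion).
After step 3 the species present is an oxonium ion.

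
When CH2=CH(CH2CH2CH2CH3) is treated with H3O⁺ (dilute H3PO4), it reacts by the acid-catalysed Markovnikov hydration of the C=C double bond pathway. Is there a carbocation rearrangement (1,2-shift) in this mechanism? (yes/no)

no

The first-formed carbocation is secondary.
No single 1,2-shift to an adjacent carbon would produce a more-substituted cation than the one already present, so no rearrangement occurs.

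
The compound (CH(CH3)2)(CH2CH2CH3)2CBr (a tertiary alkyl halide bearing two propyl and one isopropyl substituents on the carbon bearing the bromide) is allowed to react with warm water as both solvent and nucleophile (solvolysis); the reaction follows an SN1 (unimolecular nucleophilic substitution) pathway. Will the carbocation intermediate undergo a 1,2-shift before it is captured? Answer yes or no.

no

The first-formed carbocation is tertiary.
No single 1,2-shift to an adjacent carbon would produce a more-substituted cation than the one already present, so no rearrangement occurs.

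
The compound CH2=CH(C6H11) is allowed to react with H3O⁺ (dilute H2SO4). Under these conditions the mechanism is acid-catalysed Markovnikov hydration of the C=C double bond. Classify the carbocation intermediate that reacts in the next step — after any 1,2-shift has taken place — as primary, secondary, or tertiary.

Step 1: Protonation of the alkene by H3O⁺: the π bond acts as the nucleophile and picks up H⁺, giving the more stable (Markovnikov) secondary carbocation. H2O is released.
Step 2: A 1,2-hydride shift from the adjacent cyclohexyl carbon moves the positive charge from the secondary centre to an adjacent carbon, generating a more stable tertiary carbocation.
The cation rearranges from secondary to tertiary via a 1,2-hydride shift from the adjacent cyclohexyl carbon; the tertiary cation is what reacts next.

tertiary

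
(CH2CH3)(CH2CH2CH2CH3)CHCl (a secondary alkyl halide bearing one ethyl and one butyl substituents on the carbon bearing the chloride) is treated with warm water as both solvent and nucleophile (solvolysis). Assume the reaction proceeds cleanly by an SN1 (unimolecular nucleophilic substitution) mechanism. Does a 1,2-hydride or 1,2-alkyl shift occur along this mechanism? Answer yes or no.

no

The first-formed carbocation is secondary.
No single 1,2-shift to an adjacent carbon would produce a more-substituted cation than the one already present, so no rearrangement occurs.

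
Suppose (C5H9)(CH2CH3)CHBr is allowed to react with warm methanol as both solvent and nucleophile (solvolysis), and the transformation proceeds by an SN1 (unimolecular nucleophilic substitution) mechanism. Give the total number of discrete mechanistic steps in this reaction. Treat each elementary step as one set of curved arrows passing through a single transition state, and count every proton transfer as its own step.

4

Step 1: Ionisation: the C–Br σ-bond cleaves heterolytically; both bonding electrons depart with Br⁻, leaving a secondary carbocation at the α-carbon.
Step 2: Carbocation rearrangement: a 1,2-hydride shift from the adjacent cyclopentyl carbon converts the initially-formed secondary cation into the more stable tertiary cation.
Step 3: A lone pair on the oxygen of CH3OH attacks the carbocation, forming a new C–O σ-bond and an oxonium ion.
Step 4: Proton transfer from the O–H of the oxonium ion to a solvent molecule delivers the neutral ether.
Total: 4 elementary steps.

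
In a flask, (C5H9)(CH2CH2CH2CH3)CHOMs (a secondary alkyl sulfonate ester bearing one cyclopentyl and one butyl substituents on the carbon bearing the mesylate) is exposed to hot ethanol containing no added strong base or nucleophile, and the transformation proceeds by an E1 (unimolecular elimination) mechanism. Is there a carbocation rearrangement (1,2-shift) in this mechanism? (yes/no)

yes

The first-formed carbocation is secondary.
The adjacent cyclopentyl carbon already bears 2 other carbon substituents and has a hydrogen to migrate; after a 1,2-hydride shift from that carbon the positive charge sits on a tertiary centre.
Tertiary is more stable than secondary, so the shift occurs.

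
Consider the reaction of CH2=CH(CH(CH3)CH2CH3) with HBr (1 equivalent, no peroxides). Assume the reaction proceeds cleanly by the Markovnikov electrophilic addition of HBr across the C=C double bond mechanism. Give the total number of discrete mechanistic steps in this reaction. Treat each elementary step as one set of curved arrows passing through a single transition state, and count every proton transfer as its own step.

3

Step 1: Electrophilic addition begins with the π(C=C) electrons forming a bond to the proton of HBr. Following Markovnikov's rule, the resulting cation is secondary. The H–Br bond breaks heterolytically, releasing Br⁻.
Step 2: Carbocation rearrangement: a 1,2-hydride shift from the adjacent sec-butyl carbon converts the initially-formed secondary cation into the more stable tertiary cation.
Step 3: The Br⁻ anion donates a lone pair to the carbocation, forming the new C–Br σ-bond and giving the neutral alkyl halide.
Total: 3 elementary steps.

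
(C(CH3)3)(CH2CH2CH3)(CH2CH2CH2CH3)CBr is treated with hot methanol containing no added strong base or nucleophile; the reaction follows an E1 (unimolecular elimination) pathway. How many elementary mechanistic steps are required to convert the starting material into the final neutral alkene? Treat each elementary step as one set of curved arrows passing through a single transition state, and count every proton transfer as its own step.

Step 1: Rate-determining heterolysis of the C–Br bond gives Br⁻ and a tertiary carbocation.
(No 1,2-shift: no single shift to an adjacent carbon would give a more stable cation.)
Step 2: A methanol molecule (solvent) deprotonates a β-carbon; as the C–H bond breaks, those electrons form the new alkene π bond.
Total: 2 elementary steps.

2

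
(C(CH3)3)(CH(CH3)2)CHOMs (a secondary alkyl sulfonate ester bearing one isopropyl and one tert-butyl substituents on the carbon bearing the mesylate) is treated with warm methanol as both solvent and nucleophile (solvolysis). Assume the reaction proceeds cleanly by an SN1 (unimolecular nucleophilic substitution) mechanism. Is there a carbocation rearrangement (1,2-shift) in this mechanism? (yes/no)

yes

The first-formed carbocation is secondary.
The adjacent isopropyl carbon already bears 2 other carbon substituents and has a hydrogen to migrate; after a 1,2-hydride shift from that carbon the positive charge sits on a tertiary centre.
Tertiary is more stable than secondary, so the shift occurs.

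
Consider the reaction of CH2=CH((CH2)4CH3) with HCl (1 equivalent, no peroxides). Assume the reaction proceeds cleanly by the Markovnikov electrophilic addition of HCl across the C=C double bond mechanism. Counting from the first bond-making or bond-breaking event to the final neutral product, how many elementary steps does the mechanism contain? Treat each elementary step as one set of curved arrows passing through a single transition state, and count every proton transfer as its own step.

2

Step 1: Protonation of the alkene by HCl: the π bond acts as the nucleophile and picks up H⁺, giving the more stable (Markovnikov) secondary carbocation. The H–Cl bond breaks heterolytically, releasing Cl⁻.
(No 1,2-shift: no single shift to an adjacent carbon would give a more stable cation.)
Step 2: The Cl⁻ anion donates a lone pair to the carbocation, forming the new C–Cl σ-bond and giving the neutral alkyl halide.
Total: 2 elementary steps.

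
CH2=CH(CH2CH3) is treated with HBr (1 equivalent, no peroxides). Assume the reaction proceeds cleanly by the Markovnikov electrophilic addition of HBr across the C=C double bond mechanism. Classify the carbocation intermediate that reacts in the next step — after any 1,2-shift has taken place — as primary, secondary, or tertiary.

Step 1: Protonation of the alkene by HBr: the π bond acts as the nucleophile and picks up H⁺, giving the more stable (Markovnikov) secondary carbocation. The H–Br bond breaks heterolytically, releasing Br⁻.
No single 1,2-shift to an adjacent carbon would give a more-substituted cation, so no rearrangement occurs.

secondary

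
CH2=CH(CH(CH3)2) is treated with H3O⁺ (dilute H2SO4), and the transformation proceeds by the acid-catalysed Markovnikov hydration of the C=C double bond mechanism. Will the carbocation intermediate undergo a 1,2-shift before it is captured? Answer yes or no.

The first-formed carbocation is secondary.
The adjacent isopropyl carbon already bears 2 other carbon substituents and has a hydrogen to migrate; after a 1,2-hydride shift from that carbon the positive charge sits on a tertiary centre.
Tertiary is more stable than secondary, so the shift occurs.

yes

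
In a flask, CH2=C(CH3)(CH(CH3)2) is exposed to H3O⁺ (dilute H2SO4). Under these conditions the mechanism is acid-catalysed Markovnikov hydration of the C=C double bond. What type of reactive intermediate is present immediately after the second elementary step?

Step 1: The π electrons of the C=C bond attack a proton of H3O⁺; Markovnikov addition places the new C–H on the less-substituted alkene carbon, so the positive charge ends up on the more-substituted carbon — a tertiary carbocation. H2O is released.
Step 2: A lone pair on the oxygen of H2O attacks the carbocation, forming a C–O bond and an oxonium ion (a protonated alcohol).
After step 2 the species present is an oxonium ion.

oxonium ion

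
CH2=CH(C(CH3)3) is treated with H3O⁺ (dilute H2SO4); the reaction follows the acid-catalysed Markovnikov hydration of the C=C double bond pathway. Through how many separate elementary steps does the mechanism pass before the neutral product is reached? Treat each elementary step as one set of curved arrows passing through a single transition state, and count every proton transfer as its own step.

Step 1: The π electrons of the C=C bond attack a proton of H3O⁺; Markovnikov addition places the new C–H on the less-substituted alkene carbon, so the positive charge ends up on the more-substituted carbon — a secondary carbocation. H2O is released.
Step 2: Carbocation rearrangement: a 1,2-methyl shift from the adjacent tert-butyl carbon converts the initially-formed secondary cation into the more stable tertiary cation.
Step 3: Nucleophilic capture of the cation by H2O produces the protonated alcohol (an oxonium ion).
Step 4: Deprotonation of the oxonium ion by a water molecule delivers the neutral alcohol and regenerates the acid catalyst.
Total: 4 elementary steps.

4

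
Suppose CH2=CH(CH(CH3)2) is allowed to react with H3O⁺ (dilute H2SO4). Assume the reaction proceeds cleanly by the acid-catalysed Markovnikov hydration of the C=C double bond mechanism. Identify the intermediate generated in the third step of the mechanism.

Step 1: Protonation of the alkene by H3O⁺: the π bond acts as the nucleophile and picks up H⁺, giving the more stable (Markovnikov) secondary carbocation. H2O is released.
Step 2: Carbocation rearrangement: a 1,2-hydride shift from the adjacent isopropyl carbon converts the initially-formed secondary cation into the more stable tertiary cation.
Step 3: Nucleophilic capture of the cation by H2O produces the protonated alcohol (an oxonium ion).
After step 3 the species present is an oxonium ion.

oxonium ion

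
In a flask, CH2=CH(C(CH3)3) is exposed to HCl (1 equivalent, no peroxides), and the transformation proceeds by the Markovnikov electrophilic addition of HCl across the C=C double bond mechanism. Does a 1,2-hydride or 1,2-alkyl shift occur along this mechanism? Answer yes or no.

yes

The first-formed carbocation is secondary.
The adjacent tert-butyl carbon has no hydrogen but bears methyl groups; migration of one methyl with its bonding pair (a 1,2-methyl shift) places the charge on a tertiary centre.
Tertiary is more stable than secondary, so the shift occurs.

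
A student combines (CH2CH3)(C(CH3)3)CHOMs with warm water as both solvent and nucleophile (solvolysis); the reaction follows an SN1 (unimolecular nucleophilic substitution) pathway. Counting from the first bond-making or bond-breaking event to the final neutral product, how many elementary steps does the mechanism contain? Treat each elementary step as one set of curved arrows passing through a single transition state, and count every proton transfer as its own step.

Step 1: Ionisation: the C–O σ-bond cleaves heterolytically; both bonding electrons depart with MsO⁻, leaving a secondary carbocation at the α-carbon.
Step 2: A 1,2-methyl shift from the adjacent tert-butyl carbon moves the positive charge from the secondary centre to an adjacent carbon, generating a more stable tertiary carbocation.
Step 3: A lone pair on the oxygen of H2O attacks the carbocation, forming a new C–O σ-bond and an oxonium ion.
Step 4: Deprotonation of the oxonium oxygen by solvent water yields the neutral alcohol.
Total: 4 elementary steps.

4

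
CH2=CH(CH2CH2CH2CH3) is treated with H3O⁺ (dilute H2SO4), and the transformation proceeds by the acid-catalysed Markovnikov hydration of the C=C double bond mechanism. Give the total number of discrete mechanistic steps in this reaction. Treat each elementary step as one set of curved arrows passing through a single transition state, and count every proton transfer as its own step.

Step 1: Protonation of the alkene by H3O⁺: the π bond acts as the nucleophile and picks up H⁺, giving the more stable (Markovnikov) secondary carbocation. H2O is released.
(No 1,2-shift: no single shift to an adjacent carbon would give a more stable cation.)
Step 2: Nucleophilic capture of the cation by H2O produces the protonated alcohol (an oxonium ion).
Step 3: Deprotonation of the oxonium ion by a water molecule delivers the neutral alcohol and regenerates the acid catalyst.
Total: 3 elementary steps.

3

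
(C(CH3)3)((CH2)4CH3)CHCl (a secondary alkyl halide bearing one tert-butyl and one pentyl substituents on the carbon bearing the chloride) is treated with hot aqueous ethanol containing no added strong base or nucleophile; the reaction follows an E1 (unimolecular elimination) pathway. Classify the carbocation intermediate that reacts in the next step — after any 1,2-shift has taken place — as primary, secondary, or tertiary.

Step 1: Ionisation: the C–Cl σ-bond cleaves heterolytically; both bonding electrons depart with Cl⁻, leaving a secondary carbocation at the α-carbon.
Step 2: A 1,2-methyl shift from the adjacent tert-butyl carbon moves the positive charge from the secondary centre to an adjacent carbon, generating a more stable tertiary carbocation.
The cation rearranges from secondary to tertiary via a 1,2-methyl shift from the adjacent tert-butyl carbon; the tertiary cation is what reacts next.

tertiary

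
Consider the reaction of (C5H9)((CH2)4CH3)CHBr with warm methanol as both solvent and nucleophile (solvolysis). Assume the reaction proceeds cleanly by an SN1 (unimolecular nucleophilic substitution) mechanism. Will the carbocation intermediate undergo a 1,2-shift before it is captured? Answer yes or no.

yes

The first-formed carbocation is secondary.
The adjacent cyclopentyl carbon already bears 2 other carbon substituents and has a hydrogen to migrate; after a 1,2-hydride shift from that carbon the positive charge sits on a tertiary centre.
Tertiary is more stable than secondary, so the shift occurs.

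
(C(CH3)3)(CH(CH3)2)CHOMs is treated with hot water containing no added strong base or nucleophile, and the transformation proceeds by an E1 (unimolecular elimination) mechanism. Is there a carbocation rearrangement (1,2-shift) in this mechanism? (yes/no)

The first-formed carbocation is secondary.
The adjacent isopropyl carbon already bears 2 other carbon substituents and has a hydrogen to migrate; after a 1,2-hydride shift from that carbon the positive charge sits on a tertiary centre.
Tertiary is more stable than secondary, so the shift occurs.

yes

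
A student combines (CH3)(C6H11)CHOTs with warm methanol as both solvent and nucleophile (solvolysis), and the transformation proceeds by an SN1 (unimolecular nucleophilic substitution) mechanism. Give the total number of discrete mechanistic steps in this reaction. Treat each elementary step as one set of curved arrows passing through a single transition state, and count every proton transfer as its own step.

4

Step 1: Unassisted departure of TsO⁻ (taking the C–O bonding pair) generates a secondary carbocation.
Step 2: A hydride (H with its bonding pair) migrates from the adjacent cyclohexyl carbon to the cationic centre — a 1,2-hydride shift — upgrading the secondary cation to a tertiary one.
Step 3: CH3OH donates an oxygen lone pair into the empty p orbital of the cation, giving a protonated ether (an oxonium ion).
Step 4: A second solvent molecule removes the proton on oxygen, giving the neutral ether product.
Total: 4 elementary steps.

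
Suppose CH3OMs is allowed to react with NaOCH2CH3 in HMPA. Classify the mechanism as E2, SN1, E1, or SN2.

SN2

Conditions: a methyl substrate with a strong nucleophile in the polar aprotic solvent HMPA.
These conditions are the textbook signature of the SN2 pathway.
An unhindered substrate with a strong nucleophile in a polar aprotic solvent favours one-step backside displacement.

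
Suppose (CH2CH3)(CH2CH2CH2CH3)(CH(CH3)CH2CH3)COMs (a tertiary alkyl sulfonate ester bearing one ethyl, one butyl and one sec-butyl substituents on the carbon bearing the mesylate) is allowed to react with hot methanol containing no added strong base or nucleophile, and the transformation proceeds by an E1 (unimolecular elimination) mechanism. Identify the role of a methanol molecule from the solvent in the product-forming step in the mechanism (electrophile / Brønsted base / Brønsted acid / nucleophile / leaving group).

Step 2: A weak base (a methanol molecule from the solvent) removes a proton from a carbon adjacent to the cationic centre; the electrons of that C–H bond become the new π(C=C) bond, giving the alkene.
A methanol molecule from the solvent in the product-forming step accepts a proton in a proton-transfer step — a Brønsted base.

Brønsted base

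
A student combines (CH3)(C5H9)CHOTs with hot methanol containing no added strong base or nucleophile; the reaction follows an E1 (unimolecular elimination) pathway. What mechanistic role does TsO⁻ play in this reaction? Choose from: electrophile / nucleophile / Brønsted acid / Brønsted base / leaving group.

Step 1: Rate-determining heterolysis of the C–O bond gives TsO⁻ and a secondary carbocation.
TsO⁻ departs with both electrons of the breaking σ-bond — that is the definition of a leaving group.

leaving group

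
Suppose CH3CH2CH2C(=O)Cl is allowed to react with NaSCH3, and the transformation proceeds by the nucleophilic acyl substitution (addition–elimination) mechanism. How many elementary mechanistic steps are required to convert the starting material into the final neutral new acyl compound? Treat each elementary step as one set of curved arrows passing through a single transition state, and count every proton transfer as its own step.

Step 1: Nucleophilic addition of CH3S⁻ to the acyl carbon breaks the π(C=O) bond and yields a tetrahedral, anionic intermediate.
Step 2: Collapse of the tetrahedral intermediate: the alkoxide oxygen pushes its lone pair back to re-form C=O while Cl⁻ leaves.
Total: 2 elementary steps.

2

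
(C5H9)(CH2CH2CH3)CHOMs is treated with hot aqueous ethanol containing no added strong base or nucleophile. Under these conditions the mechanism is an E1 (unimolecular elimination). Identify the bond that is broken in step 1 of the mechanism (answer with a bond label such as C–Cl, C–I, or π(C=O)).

Step 1: Rate-determining heterolysis of the C–O bond gives MsO⁻ and a secondary carbocation.
The bond broken in this step is the C–O bond.

C–O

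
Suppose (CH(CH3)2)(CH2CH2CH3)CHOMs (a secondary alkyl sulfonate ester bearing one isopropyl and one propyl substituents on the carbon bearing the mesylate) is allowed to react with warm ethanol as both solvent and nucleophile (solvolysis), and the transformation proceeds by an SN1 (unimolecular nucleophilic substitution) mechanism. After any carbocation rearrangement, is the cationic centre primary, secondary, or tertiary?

Step 1: Rate-determining heterolysis of the C–O bond gives MsO⁻ and a secondary carbocation.
Step 2: A hydride (H with its bonding pair) migrates from the adjacent isopropyl carbon to the cationic centre — a 1,2-hydride shift — upgrading the secondary cation to a tertiary one.
The cation rearranges from secondary to tertiary via a 1,2-hydride shift from the adjacent isopropyl carbon; the tertiary cation is what reacts next.

tertiary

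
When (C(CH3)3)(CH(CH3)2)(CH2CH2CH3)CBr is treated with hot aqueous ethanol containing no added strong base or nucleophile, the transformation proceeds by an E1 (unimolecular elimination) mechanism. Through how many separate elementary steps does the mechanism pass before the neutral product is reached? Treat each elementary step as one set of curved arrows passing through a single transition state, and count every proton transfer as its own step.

2

Step 1: Ionisation: the C–Br σ-bond cleaves heterolytically; both bonding electrons depart with Br⁻, leaving a tertiary carbocation at the α-carbon.
(No 1,2-shift: no single shift to an adjacent carbon would give a more stable cation.)
Step 2: A water (or ethanol) molecule (solvent) deprotonates a β-carbon; as the C–H bond breaks, those electrons form the new alkene π bond.
Total: 2 elementary steps.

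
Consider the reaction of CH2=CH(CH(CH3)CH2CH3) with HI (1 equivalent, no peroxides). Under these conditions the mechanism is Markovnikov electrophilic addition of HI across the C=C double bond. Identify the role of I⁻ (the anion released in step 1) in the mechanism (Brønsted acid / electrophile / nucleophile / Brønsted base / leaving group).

Step 3: The I⁻ anion donates a lone pair to the carbocation, forming the new C–I σ-bond and giving the neutral alkyl halide.
I⁻ (the anion released in step 1) donates an electron pair to form a new σ-bond to carbon — it is the nucleophile.

nucleophile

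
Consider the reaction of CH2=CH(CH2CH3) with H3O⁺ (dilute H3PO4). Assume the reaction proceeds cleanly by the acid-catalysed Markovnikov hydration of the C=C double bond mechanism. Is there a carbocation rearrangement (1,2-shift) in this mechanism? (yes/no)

no

The first-formed carbocation is secondary.
No single 1,2-shift to an adjacent carbon would produce a more-substituted cation than the one already present, so no rearrangement occurs.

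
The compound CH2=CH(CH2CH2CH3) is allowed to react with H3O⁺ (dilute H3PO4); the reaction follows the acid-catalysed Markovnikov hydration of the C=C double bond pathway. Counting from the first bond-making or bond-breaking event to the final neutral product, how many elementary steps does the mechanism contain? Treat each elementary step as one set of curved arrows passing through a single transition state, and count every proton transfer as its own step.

3

Step 1: Electrophilic addition begins with the π(C=C) electrons forming a bond to the proton of H3O⁺. Following Markovnikov's rule, the resulting cation is secondary. H2O is released.
(No 1,2-shift: no single shift to an adjacent carbon would give a more stable cation.)
Step 2: Water acts as the nucleophile: an oxygen lone pair bonds to the cationic carbon, giving an oxonium-ion intermediate.
Step 3: Proton transfer from the O–H of the oxonium ion to H2O completes the catalytic cycle and yields the alcohol.
Total: 3 elementary steps.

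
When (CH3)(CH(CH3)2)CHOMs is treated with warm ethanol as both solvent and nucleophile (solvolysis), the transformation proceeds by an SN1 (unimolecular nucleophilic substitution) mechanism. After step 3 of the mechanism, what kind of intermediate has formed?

oxonium ion

Step 1: The C–O bond breaks with both electrons going to the mesylate; MsO⁻ leaves and a secondary carbocation remains.
Step 2: A 1,2-hydride shift from the adjacent isopropyl carbon moves the positive charge from the secondary centre to an adjacent carbon, generating a more stable tertiary carbocation.
Step 3: A lone pair on the oxygen of CH3CH2OH attacks the carbocation, forming a new C–O σ-bond and an oxonium ion.
After step 3 the species present is an oxonium ion.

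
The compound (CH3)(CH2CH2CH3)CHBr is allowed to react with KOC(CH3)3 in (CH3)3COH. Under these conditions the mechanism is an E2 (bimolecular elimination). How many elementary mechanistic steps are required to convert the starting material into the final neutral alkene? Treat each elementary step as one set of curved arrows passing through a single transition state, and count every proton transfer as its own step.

Step 1: In one step, (CH3)3CO⁻ pulls off a β-proton, the C–Br bond cleaves, and a C=C double bond forms between the α- and β-carbons (E2, anti elimination).
Total: 1 elementary step.

1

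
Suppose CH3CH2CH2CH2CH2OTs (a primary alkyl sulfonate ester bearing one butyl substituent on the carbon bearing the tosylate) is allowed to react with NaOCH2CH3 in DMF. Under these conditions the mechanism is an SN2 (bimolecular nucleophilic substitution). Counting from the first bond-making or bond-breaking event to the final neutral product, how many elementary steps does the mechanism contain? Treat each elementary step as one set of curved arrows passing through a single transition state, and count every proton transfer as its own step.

1

Step 1: Backside attack by CH3CH2O⁻ on the carbon bearing the tosylate: the new C–O bond forms as the C–O bond breaks, with Walden inversion at carbon.
Total: 1 elementary step.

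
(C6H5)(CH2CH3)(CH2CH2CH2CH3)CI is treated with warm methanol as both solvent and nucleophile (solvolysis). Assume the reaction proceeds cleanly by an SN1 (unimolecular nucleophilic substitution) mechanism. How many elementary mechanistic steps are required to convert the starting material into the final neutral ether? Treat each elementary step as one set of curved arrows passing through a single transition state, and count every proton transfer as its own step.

3

Step 1: Ionisation: the C–I σ-bond cleaves heterolytically; both bonding electrons depart with I⁻, leaving a tertiary carbocation at the α-carbon.
(No 1,2-shift: no single shift to an adjacent carbon would give a more stable cation.)
Step 2: Nucleophilic capture: the oxygen of CH3OH bonds to the cationic carbon, producing an oxonium-ion intermediate.
Step 3: Proton transfer from the O–H of the oxonium ion to a solvent molecule delivers the neutral ether.
Total: 3 elementary steps.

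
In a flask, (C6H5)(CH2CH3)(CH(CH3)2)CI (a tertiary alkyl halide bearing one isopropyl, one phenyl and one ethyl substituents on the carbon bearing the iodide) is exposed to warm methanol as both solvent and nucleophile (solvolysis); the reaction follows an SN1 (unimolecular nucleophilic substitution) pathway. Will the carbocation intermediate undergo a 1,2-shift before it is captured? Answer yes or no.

The first-formed carbocation is tertiary.
No single 1,2-shift to an adjacent carbon would produce a more-substituted cation than the one already present, so no rearrangement occurs.

no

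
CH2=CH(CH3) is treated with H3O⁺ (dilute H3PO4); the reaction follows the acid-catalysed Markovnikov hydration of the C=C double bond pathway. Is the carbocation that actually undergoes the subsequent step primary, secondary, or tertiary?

Step 1: The π electrons of the C=C bond attack a proton of H3O⁺; Markovnikov addition places the new C–H on the less-substituted alkene carbon, so the positive charge ends up on the more-substituted carbon — a secondary carbocation. H2O is released.
No single 1,2-shift to an adjacent carbon would give a more-substituted cation, so no rearrangement occurs.

secondary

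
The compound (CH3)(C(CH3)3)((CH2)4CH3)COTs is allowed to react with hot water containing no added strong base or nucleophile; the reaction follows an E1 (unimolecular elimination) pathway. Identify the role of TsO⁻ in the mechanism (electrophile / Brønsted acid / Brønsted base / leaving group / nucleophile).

Step 1: Ionisation: the C–O σ-bond cleaves heterolytically; both bonding electrons depart with TsO⁻, leaving a tertiary carbocation at the α-carbon.
TsO⁻ departs with both electrons of the breaking σ-bond — that is the definition of a leaving group.

leaving group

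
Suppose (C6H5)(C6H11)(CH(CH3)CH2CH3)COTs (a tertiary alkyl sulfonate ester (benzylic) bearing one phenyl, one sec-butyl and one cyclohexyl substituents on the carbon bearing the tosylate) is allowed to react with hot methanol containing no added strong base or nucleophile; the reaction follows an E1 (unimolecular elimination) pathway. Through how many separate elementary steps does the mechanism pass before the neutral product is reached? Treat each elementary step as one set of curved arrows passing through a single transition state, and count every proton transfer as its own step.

Step 1: Unassisted departure of TsO⁻ (taking the C–O bonding pair) generates a tertiary carbocation.
(No 1,2-shift: no single shift to an adjacent carbon would give a more stable cation.)
Step 2: A methanol molecule (solvent) deprotonates a β-carbon; as the C–H bond breaks, those electrons form the new alkene π bond.
Total: 2 elementary steps.

2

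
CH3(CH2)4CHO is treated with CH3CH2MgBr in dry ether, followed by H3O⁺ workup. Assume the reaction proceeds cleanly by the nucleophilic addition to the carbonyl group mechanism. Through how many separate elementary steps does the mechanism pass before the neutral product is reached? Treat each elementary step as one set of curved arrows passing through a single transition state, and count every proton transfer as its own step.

2

Step 1: the carbanion-like carbon of CH3CH2MgBr attacks the sp² carbonyl carbon; the C=O π bond breaks and the electrons end up as a lone pair on the alkoxide oxygen of the tetrahedral intermediate.
Step 2: Protonation of the alkoxide by H3O⁺ workup furnishes an alcohol.
Total: 2 elementary steps.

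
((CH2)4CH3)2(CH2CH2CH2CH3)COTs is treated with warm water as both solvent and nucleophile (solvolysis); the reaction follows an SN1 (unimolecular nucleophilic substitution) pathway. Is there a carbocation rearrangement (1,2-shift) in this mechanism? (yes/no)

The first-formed carbocation is tertiary.
No single 1,2-shift to an adjacent carbon would produce a more-substituted cation than the one already present, so no rearrangement occurs.

no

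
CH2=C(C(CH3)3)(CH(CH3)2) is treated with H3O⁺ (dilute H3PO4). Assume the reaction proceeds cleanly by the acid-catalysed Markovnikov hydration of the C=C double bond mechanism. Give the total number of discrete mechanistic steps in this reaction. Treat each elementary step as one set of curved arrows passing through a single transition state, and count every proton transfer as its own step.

3

Step 1: Protonation of the alkene by H3O⁺: the π bond acts as the nucleophile and picks up H⁺, giving the more stable (Markovnikov) tertiary carbocation. H2O is released.
(No 1,2-shift: no single shift to an adjacent carbon would give a more stable cation.)
Step 2: A lone pair on the oxygen of H2O attacks the carbocation, forming a C–O bond and an oxonium ion (a protonated alcohol).
Step 3: Proton transfer from the O–H of the oxonium ion to H2O completes the catalytic cycle and yields the alcohol.
Total: 3 elementary steps.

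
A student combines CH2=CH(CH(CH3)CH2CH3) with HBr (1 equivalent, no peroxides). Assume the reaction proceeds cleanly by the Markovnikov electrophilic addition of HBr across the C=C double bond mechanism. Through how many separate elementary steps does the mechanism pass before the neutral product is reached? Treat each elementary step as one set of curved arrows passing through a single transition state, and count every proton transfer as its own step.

Step 1: Protonation of the alkene by HBr: the π bond acts as the nucleophile and picks up H⁺, giving the more stable (Markovnikov) secondary carbocation. The H–Br bond breaks heterolytically, releasing Br⁻.
Step 2: A hydride (H with its bonding pair) migrates from the adjacent sec-butyl carbon to the cationic centre — a 1,2-hydride shift — upgrading the secondary cation to a tertiary one.
Step 3: Nucleophilic attack by Br⁻ on the carbocation completes the addition, giving R–Br.
Total: 3 elementary steps.

3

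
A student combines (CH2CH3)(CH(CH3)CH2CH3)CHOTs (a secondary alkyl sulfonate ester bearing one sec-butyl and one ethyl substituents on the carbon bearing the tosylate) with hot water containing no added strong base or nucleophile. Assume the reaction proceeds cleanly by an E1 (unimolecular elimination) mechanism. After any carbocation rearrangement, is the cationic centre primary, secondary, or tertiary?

tertiary

Step 1: The C–O bond breaks with both electrons going to the tosylate; TsO⁻ leaves and a secondary carbocation remains.
Step 2: Carbocation rearrangement: a 1,2-hydride shift from the adjacent sec-butyl carbon converts the initially-formed secondary cation into the more stable tertiary cation.
The cation rearranges from secondary to tertiary via a 1,2-hydride shift from the adjacent sec-butyl carbon; the tertiary cation is what reacts next.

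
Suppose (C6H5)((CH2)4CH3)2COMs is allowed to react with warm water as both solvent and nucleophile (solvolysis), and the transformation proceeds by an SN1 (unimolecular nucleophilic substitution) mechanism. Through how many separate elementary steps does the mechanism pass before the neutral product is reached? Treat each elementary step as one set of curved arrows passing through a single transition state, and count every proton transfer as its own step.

3

Step 1: Ionisation: the C–O σ-bond cleaves heterolytically; both bonding electrons depart with MsO⁻, leaving a tertiary carbocation at the α-carbon.
(No 1,2-shift: no single shift to an adjacent carbon would give a more stable cation.)
Step 2: H2O donates an oxygen lone pair into the empty p orbital of the cation, giving a protonated alcohol (an oxonium ion).
Step 3: Deprotonation of the oxonium oxygen by solvent water yields the neutral alcohol.
Total: 3 elementary steps.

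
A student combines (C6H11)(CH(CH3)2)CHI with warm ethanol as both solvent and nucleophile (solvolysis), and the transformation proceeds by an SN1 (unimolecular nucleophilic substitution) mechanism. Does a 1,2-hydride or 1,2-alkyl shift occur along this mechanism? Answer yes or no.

The first-formed carbocation is secondary.
The adjacent cyclohexyl carbon already bears 2 other carbon substituents and has a hydrogen to migrate; after a 1,2-hydride shift from that carbon the positive charge sits on a tertiary centre.
Tertiary is more stable than secondary, so the shift occurs.

yes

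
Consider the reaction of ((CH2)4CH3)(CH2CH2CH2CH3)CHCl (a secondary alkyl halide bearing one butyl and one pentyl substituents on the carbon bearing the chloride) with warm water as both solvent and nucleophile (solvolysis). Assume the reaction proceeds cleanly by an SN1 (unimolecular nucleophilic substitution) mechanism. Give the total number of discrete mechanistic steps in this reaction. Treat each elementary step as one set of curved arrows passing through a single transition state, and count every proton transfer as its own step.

3

Step 1: The C–Cl bond breaks with both electrons going to the chloride; Cl⁻ leaves and a secondary carbocation remains.
(No 1,2-shift: no single shift to an adjacent carbon would give a more stable cation.)
Step 2: A lone pair on the oxygen of H2O attacks the carbocation, forming a new C–O σ-bond and an oxonium ion.
Step 3: A second solvent molecule removes the proton on oxygen, giving the neutral alcohol product.
Total: 3 elementary steps.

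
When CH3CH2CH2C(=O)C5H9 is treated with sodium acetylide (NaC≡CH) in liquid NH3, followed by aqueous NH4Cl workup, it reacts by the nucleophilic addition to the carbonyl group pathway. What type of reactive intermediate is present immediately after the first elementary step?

Step 1: A lone pair / filled orbital on HC≡C⁻ attacks the electrophilic carbonyl carbon; the π(C=O) electrons shift onto oxygen, producing a tetrahedral alkoxide intermediate.
After step 1 the species present is a tetrahedral alkoxide intermediate.

tetrahedral alkoxide intermediate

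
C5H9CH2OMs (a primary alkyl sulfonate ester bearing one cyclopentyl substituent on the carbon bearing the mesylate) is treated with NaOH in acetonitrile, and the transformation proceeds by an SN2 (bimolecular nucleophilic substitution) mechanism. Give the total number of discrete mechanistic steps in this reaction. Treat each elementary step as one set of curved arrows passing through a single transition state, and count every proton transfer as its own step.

1

Step 1: Backside attack by OH⁻ on the carbon bearing the mesylate: the new C–O bond forms as the C–O bond breaks, with Walden inversion at carbon.
Total: 1 elementary step.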